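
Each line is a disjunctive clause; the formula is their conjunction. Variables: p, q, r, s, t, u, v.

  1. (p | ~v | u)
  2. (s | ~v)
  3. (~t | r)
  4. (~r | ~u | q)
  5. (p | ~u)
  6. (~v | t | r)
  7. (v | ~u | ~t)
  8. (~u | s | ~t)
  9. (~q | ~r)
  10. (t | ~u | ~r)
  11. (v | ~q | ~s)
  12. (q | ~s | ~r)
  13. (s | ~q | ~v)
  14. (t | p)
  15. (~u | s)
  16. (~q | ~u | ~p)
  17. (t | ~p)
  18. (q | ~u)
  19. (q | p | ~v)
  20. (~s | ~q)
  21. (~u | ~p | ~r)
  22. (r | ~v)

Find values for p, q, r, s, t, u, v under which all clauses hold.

Try p = False.
  then u is forced to False.
  then v is forced to False.
  then t is forced to True.
  then r is forced to True.
  then q is forced to False.
  then s is forced to False.

p=0  q=0  r=1  s=0  t=1  u=0  v=0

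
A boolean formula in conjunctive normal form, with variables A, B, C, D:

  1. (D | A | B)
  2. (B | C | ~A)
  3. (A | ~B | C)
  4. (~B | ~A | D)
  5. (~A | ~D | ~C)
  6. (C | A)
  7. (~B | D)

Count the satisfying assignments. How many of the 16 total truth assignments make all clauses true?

4

The models are:
  A=0 B=0 C=1 D=1
  A=0 B=1 C=1 D=1
  A=1 B=0 C=1 D=0
  A=1 B=1 C=0 D=1
That's 4 in total.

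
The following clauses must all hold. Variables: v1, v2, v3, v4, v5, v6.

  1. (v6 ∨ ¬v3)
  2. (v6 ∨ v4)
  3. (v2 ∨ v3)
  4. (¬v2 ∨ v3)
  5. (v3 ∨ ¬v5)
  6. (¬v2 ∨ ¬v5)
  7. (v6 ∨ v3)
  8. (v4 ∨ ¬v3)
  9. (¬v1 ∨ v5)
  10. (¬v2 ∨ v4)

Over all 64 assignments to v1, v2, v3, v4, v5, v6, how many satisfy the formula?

The models are:
  v1=0 v2=0 v3=1 v4=1 v5=0 v6=1
  v1=0 v2=0 v3=1 v4=1 v5=1 v6=1
  v1=0 v2=1 v3=1 v4=1 v5=0 v6=1
  v1=1 v2=0 v3=1 v4=1 v5=1 v6=1
That's 4 in total.

4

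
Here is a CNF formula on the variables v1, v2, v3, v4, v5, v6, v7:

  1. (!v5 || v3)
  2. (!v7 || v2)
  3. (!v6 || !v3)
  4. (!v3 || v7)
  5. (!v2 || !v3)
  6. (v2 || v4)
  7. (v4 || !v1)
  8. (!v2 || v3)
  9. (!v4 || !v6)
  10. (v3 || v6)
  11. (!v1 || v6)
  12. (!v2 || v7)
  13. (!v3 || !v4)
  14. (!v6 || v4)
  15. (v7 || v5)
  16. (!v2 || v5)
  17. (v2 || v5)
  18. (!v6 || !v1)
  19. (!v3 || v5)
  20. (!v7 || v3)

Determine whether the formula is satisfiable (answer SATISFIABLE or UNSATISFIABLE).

UNSATISFIABLE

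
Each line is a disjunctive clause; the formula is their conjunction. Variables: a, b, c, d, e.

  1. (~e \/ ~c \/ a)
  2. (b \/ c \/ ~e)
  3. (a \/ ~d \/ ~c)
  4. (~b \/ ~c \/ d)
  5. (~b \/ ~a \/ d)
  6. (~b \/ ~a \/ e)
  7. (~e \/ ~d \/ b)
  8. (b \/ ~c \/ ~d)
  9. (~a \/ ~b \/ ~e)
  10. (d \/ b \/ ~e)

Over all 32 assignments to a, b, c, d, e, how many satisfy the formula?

Case analysis on b and d:
  b=T, d=T: remaining (a,c,e) ∈ {(F,F,F); (F,F,T)} — 2.
  b=T, d=F: remaining (a,c,e) ∈ {(F,F,F); (F,F,T)} — 2.
  b=F, d=T: remaining (a,c,e) ∈ {(F,F,F); (T,F,F)} — 2.
  b=F, d=F: remaining (a,c,e) ∈ {(F,F,F); (F,T,F); (T,F,F); (T,T,F)} — 4.
Total: 2 + 2 + 2 + 4 = 10.

10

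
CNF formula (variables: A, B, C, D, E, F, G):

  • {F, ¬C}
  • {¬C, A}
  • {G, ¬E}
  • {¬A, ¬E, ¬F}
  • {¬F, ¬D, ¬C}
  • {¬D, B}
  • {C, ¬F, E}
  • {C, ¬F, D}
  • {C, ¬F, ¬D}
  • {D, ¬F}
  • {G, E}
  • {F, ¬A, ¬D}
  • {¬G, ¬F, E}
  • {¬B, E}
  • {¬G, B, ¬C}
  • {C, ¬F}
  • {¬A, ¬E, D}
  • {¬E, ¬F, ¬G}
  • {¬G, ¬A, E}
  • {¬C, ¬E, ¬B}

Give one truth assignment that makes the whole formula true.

A=0, B=1, C=0, D=1, E=1, F=0, G=1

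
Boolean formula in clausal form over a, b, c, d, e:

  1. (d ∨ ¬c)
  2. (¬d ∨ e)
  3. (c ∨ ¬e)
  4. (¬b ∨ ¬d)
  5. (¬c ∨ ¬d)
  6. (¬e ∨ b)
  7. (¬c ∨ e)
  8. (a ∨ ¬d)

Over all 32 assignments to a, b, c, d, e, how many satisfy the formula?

Satisfying assignments:
  a=F b=F c=F d=F e=F
  a=F b=T c=F d=F e=F
  a=T b=F c=F d=F e=F
  a=T b=T c=F d=F e=F
That's 4 in total.

4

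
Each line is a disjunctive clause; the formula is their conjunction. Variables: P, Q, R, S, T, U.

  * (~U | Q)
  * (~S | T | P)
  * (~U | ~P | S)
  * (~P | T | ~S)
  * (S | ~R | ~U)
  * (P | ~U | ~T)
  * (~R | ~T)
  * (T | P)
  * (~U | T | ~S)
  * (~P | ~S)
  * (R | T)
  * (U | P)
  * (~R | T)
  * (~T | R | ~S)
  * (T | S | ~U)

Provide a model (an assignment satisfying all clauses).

P=True, Q=False, R=False, S=False, T=True, U=False

Try P = True.
  then S is forced to False.
  then U is forced to False.
Try R = False.
  then T is forced to True.
Q is now unconstrained; take Q = False.
Check each clause:
  1. (Q | ~U) — ~U is true.
  2. (T | P | ~S) — P is true.
  3. (~U | S | ~P) — ~U is true.
  4. (T | ~P | ~S) — ~S is true.
  5. (~U | ~R | S) — ~U is true.
  6. (~T | ~U | P) — P is true.
  7. (~R | ~T) — ~R is true.
  8. (P | T) — P is true.
  9. (T | ~S | ~U) — ~U is true.
  10. (~P | ~S) — ~S is true.
  11. (T | R) — T is true.
  12. (U | P) — P is true.
  13. (T | ~R) — T is true.
  14. (R | ~S | ~T) — ~S is true.
  15. (T | S | ~U) — ~U is true.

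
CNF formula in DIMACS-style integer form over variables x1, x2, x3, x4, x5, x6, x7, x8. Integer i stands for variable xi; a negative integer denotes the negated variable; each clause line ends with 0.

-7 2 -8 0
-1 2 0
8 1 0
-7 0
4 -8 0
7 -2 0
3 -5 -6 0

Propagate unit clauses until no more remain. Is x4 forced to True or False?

True

(!x7) stands alone — x7 = False.
(!x2 || x7): since x7 = False, the clause reduces to (!x2). x2 = False.
(!x1 || x2): since x2 = False, the clause reduces to (!x1). x1 = False.
From (x1 || x8) and x1 = False: x8 = True.
From (x4 || !x8) and x8 = True: x4 = True.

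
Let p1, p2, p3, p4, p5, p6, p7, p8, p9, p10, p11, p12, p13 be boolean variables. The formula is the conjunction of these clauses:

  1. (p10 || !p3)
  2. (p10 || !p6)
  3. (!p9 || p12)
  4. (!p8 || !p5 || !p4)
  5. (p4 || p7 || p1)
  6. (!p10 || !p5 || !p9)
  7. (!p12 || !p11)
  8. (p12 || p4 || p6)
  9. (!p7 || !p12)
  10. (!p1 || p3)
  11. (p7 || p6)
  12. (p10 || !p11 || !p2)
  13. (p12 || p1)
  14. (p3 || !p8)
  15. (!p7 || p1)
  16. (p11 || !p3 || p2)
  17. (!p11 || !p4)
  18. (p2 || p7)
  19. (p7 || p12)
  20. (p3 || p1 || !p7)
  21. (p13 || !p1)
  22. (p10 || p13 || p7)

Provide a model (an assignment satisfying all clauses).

p1=T, p2=T, p3=T, p4=T, p5=T, p6=T, p7=F, p8=F, p9=F, p10=T, p11=F, p12=T, p13=T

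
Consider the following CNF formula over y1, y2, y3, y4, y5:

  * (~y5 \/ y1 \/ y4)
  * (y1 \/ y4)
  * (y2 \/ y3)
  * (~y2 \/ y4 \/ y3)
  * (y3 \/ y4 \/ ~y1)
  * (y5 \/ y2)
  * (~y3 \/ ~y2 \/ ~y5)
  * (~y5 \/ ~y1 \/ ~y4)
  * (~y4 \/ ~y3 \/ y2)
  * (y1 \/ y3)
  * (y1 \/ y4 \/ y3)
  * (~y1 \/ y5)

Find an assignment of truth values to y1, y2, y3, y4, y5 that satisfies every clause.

y1=F, y2=T, y3=T, y4=T, y5=F

Branch on y1: take y1 = False.
  then y4 is forced to True.
  then y3 is forced to True.
  then y2 is forced to True.
  then y5 is forced to False.
Every clause has at least one true literal under this assignment.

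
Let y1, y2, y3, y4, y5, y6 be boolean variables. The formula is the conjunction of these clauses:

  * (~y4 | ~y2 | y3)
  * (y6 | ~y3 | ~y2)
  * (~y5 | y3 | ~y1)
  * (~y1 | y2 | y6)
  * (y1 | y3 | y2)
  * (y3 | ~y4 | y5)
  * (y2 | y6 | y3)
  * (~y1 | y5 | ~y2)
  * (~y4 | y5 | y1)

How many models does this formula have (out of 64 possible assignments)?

20

Split on y2, then y3.
  y2=T, y3=T: 5 of the 16 assignments to (y1,y4,y5,y6) work.
  y2=T, y3=F: remaining (y1,y4,y5,y6) ∈ {(F,F,F,F); (F,F,F,T); (F,F,T,F); (F,F,T,T)} — 4.
  y2=F, y3=T: 10 of the 16 assignments to (y1,y4,y5,y6) work.
  y2=F, y3=F: remaining (y1,y4,y5,y6) ∈ {(T,F,F,T)} — 1.
Total: 5 + 4 + 10 + 1 = 20.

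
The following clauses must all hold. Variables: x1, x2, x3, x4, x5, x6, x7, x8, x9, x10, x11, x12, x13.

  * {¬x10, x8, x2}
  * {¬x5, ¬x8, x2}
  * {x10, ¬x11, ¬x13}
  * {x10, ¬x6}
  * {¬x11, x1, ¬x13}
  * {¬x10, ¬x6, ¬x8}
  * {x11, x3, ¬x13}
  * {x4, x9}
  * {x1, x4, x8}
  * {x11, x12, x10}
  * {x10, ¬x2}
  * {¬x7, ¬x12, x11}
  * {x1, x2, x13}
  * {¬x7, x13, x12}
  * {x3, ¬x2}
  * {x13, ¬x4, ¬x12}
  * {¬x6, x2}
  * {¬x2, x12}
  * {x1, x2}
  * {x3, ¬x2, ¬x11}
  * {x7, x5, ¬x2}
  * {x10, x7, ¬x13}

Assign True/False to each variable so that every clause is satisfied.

x1=T, x2=T, x3=T, x4=F, x5=T, x6=T, x7=F, x8=F, x9=T, x10=T, x11=T, x12=T, x13=F

Check each clause:
  1. {x8, x2, ¬x10} — x2 is true.
  2. {¬x5, x2, ¬x8} — ¬x8 is true.
  3. {x10, ¬x13, ¬x11} — x10 is true.
  4. {x10, ¬x6} — x10 is true.
  5. {x1, ¬x13, ¬x11} — x1 is true.
  6. {¬x10, ¬x6, ¬x8} — ¬x8 is true.
  7. {x3, x11, ¬x13} — x11 is true.
  8. {x4, x9} — x9 is true.
  9. {x8, x4, x1} — x1 is true.
  10. {x10, x12, x11} — x10 is true.
  11. {x10, ¬x2} — x10 is true.
  12. {x11, ¬x7, ¬x12} — ¬x7 is true.
  13. {x1, x13, x2} — x1 is true.
  14. {x12, ¬x7, x13} — ¬x7 is true.
  15. {¬x2, x3} — x3 is true.
  16. {¬x4, ¬x12, x13} — ¬x4 is true.
  17. {¬x6, x2} — x2 is true.
  18. {¬x2, x12} — x12 is true.
  19. {x2, x1} — x1 is true.
  20. {x3, ¬x11, ¬x2} — x3 is true.
  21. {x5, ¬x2, x7} — x5 is true.
  22. {x10, ¬x13, x7} — x10 is true.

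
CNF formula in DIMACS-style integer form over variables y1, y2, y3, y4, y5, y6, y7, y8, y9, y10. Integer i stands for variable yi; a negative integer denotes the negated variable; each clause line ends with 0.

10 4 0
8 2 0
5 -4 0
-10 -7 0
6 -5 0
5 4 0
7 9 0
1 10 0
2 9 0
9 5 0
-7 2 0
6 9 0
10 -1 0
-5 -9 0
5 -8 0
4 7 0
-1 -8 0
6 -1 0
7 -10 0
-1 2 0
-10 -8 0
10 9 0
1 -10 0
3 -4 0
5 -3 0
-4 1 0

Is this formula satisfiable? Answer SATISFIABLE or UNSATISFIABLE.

y10 = True:
  propagation gives y7=False; an empty clause results — contradiction.
y10 = False:
  propagation gives y4=True, y5=True, y6=True, y1=True; an empty clause results — contradiction.
Every branch closes, so no satisfying assignment exists.

UNSATISFIABLE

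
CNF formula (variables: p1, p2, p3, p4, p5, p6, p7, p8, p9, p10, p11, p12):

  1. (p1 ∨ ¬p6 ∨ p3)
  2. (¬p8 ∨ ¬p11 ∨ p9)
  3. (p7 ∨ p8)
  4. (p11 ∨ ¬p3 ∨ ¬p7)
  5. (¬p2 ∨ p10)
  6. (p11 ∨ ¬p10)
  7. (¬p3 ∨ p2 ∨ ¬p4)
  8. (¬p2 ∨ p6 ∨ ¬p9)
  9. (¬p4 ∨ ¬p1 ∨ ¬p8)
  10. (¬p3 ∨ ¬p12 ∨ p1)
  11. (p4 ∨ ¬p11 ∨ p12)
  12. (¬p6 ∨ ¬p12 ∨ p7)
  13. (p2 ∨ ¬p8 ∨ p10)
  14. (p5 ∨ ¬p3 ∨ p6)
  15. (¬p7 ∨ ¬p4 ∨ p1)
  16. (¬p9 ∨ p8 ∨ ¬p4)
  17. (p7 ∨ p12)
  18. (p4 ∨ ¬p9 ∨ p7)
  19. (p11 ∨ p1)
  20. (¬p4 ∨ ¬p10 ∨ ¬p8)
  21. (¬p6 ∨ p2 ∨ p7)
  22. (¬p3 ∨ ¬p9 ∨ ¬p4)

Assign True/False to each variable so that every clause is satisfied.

Pure literal: p5 appears only positively; assign p5 = True.
Branch on p1: take p1 = False.
  then p11 is forced to True.
Branch on p2: take p2 = False.
For the remaining variables, p3 = False, p4 = False, p6 = False, p7 = True, p8 = True, p9 = True, p10 = True, p12 = True works.

p1=0, p2=0, p3=0, p4=0, p5=1, p6=0, p7=1, p8=1, p9=1, p10=1, p11=1, p12=1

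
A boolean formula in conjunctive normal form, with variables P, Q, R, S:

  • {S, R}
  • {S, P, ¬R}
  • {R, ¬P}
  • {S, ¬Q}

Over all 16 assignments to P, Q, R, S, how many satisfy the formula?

Case analysis on R and S:
  R=1, S=1: remaining (P,Q) ∈ {(0,0); (0,1); (1,0); (1,1)} — 4.
  R=1, S=0: remaining (P,Q) ∈ {(1,0)} — 1.
  R=0, S=1: remaining (P,Q) ∈ {(0,0); (0,1)} — 2.
  R=0, S=0: a clause becomes empty — 0.
Total: 4 + 1 + 2 + 0 = 7.

7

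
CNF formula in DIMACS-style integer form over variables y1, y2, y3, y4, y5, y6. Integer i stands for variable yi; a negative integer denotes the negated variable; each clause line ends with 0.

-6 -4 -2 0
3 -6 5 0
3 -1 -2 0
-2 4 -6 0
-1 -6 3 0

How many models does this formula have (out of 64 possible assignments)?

38

Split on y6, then y2.
  y6=1, y2=1: a clause becomes empty — 0.
  y6=1, y2=0: y4 free; 5 ways for (y1,y3,y5) × 2^1 = 10.
  y6=0, y2=1: y4, y5 free; 3 ways for (y1,y3) × 2^2 = 12.
  y6=0, y2=0: y1, y3, y4, y5 free → 2^4 = 16.
Total: 0 + 10 + 12 + 16 = 38.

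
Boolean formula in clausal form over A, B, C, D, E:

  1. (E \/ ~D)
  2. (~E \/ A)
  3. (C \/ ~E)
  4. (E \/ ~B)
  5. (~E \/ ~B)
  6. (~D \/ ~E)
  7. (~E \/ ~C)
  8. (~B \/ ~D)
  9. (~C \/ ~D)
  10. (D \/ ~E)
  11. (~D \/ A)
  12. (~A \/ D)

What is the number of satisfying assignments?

Satisfying assignments:
  A=0 B=0 C=0 D=0 E=0
  A=0 B=0 C=1 D=0 E=0
Count: 2.

2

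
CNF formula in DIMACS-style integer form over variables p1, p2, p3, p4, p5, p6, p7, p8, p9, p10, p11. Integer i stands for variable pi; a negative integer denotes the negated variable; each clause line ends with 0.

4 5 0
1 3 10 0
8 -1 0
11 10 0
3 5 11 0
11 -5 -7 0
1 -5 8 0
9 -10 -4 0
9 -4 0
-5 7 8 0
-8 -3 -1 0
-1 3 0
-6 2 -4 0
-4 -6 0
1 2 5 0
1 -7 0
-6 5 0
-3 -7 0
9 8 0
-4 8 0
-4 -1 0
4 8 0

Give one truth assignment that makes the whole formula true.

p1 = False, p2 = False, p3 = True, p4 = False, p5 = True, p6 = False, p7 = False, p8 = True, p9 = True, p10 = True, p11 = True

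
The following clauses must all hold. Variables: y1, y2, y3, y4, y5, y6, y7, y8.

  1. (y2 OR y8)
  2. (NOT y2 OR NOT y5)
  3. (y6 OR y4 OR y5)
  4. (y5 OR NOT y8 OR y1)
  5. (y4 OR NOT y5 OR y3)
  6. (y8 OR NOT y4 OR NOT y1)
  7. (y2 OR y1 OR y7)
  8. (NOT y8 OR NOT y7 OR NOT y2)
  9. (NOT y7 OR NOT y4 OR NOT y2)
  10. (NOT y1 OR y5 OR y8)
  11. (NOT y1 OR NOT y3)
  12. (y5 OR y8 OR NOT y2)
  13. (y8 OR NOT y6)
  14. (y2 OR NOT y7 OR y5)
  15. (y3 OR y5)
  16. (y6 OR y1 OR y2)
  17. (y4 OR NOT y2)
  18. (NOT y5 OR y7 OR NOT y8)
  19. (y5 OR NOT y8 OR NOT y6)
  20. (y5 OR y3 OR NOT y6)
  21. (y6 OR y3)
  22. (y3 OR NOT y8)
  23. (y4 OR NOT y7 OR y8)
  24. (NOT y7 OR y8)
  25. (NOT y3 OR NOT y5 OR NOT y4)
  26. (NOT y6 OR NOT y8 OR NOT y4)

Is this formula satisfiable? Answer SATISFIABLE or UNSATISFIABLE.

Branch on y1: take y1 = False.
Set y2 = False and propagate.
  then y8 is forced to True.
  then y5 is forced to True.
  then y7 is forced to True.
  then y6 is forced to True.
  then y3 is forced to True.
  then y4 is forced to False.
Every clause has at least one true literal under this assignment.
So y1 = False  y2 = False  y3 = True  y4 = False  y5 = True  y6 = True  y7 = True  y8 = True is a satisfying assignment.

SATISFIABLE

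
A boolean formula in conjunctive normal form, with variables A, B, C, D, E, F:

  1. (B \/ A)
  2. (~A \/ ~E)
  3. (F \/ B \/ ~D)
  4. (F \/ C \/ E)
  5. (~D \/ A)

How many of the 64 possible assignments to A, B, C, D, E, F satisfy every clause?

Case analysis on A and B:
  A=T, B=T: D free; 3 ways for (C,E,F) × 2^1 = 6.
  A=T, B=F: 5 of the 16 assignments to (C,D,E,F) work.
  A=F, B=T: 7 of the 16 assignments to (C,D,E,F) work.
  A=F, B=F: a clause becomes empty — 0.
Total: 6 + 5 + 7 + 0 = 18.

18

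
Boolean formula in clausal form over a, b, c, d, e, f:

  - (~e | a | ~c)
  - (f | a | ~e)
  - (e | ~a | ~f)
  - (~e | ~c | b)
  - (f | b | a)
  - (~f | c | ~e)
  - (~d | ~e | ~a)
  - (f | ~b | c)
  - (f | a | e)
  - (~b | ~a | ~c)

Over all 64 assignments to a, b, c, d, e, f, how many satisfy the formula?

13

Split on a, then e.
  a=T, e=T: remaining (b,c,d,f) ∈ {(F,F,F,F)} — 1.
  a=T, e=F: remaining (b,c,d,f) ∈ {(F,F,F,F); (F,F,T,F); (F,T,F,F); (F,T,T,F)} — 4.
  a=F, e=T: a clause becomes empty — 0.
  a=F, e=F: forces f=T; b, c, d free → 2^3 = 8.
Total: 1 + 4 + 0 + 8 = 13.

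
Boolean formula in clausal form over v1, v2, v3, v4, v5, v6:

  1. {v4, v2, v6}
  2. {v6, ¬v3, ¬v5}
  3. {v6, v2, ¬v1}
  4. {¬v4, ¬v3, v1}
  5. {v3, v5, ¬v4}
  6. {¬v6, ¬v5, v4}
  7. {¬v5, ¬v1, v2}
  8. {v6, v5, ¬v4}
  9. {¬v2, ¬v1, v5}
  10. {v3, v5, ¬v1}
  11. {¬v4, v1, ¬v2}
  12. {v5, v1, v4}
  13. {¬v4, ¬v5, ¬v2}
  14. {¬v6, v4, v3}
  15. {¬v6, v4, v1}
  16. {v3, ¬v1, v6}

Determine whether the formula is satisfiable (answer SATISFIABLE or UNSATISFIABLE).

SATISFIABLE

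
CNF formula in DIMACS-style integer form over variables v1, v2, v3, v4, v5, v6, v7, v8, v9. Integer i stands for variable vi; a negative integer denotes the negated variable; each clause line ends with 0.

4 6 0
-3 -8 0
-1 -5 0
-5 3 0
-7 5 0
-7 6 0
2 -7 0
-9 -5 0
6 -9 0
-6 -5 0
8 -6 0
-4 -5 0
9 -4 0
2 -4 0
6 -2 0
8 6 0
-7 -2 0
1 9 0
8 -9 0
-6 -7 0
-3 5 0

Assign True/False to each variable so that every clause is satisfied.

v1=F, v2=T, v3=F, v4=F, v5=F, v6=T, v7=F, v8=T, v9=T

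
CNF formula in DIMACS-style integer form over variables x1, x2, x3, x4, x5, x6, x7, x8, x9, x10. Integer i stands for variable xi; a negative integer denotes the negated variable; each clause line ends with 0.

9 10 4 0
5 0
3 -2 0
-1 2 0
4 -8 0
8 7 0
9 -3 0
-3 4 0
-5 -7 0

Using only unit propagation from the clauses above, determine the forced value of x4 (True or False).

True

(x5) stands alone — x5 = True.
From (!x7 || !x5) and x5 = True: x7 = False.
In (x7 || x8), x7 is now false; x8 must hold, so x8 = True.
(x4 || !x8) with x8 = True leaves only x4, so x4 = True.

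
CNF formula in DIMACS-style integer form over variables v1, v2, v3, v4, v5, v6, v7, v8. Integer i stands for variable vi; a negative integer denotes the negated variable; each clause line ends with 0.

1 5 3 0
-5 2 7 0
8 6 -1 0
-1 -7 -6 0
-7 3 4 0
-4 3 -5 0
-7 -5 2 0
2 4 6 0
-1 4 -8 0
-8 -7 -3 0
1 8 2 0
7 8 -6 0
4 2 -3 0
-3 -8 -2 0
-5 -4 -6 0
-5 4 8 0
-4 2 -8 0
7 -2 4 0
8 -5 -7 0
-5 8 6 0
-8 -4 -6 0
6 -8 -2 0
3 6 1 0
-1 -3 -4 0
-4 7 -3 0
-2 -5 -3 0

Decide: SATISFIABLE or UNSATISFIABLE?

SATISFIABLE

Branch on v1: take v1 = False.
The remaining clauses are satisfied by v2 = True, v3 = True, v4 = True, v5 = False, v6 = False, v7 = True, v8 = False.
Every clause has at least one true literal under this assignment.
So v1=False  v2=True  v3=True  v4=True  v5=False  v6=False  v7=True  v8=False is a satisfying assignment.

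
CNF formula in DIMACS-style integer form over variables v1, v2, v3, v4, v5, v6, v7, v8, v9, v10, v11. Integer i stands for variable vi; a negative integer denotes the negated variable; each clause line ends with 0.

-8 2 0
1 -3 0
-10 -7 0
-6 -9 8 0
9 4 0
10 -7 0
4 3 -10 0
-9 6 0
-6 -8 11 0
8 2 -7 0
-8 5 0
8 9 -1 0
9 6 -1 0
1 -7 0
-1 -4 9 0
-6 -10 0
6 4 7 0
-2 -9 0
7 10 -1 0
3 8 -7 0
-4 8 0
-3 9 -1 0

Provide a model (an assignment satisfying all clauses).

v1 = False, v2 = True, v3 = False, v4 = True, v5 = True, v6 = False, v7 = False, v8 = True, v9 = False, v10 = False, v11 = True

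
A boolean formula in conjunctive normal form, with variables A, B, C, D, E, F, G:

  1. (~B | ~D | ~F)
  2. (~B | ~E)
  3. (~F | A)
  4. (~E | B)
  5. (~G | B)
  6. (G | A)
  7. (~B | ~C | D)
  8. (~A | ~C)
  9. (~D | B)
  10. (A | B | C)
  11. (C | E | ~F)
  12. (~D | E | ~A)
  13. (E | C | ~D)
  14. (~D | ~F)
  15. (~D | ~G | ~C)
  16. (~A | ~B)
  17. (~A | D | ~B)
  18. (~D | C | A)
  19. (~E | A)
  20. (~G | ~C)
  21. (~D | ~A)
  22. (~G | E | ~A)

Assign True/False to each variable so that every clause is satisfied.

A=False, B=True, C=False, D=False, E=False, F=False, G=True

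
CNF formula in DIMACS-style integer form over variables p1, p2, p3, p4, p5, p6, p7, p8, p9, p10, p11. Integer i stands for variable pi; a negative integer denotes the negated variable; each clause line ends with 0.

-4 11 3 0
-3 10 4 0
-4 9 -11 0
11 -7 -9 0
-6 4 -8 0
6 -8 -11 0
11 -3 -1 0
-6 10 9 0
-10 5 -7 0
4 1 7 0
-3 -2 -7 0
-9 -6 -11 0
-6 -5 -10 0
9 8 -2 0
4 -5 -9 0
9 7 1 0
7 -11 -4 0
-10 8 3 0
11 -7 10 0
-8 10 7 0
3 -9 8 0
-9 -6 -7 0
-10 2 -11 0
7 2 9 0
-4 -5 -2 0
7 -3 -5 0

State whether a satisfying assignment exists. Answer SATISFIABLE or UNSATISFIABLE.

SATISFIABLE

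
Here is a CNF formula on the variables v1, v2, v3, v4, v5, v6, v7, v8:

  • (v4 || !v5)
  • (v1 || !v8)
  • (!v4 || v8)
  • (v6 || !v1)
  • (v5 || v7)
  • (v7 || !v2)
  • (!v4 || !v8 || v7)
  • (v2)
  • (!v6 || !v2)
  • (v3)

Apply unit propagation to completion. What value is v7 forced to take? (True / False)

Unit clause (v2) sets v2 = True.
(!v2 || v7): since v2 = True, the clause reduces to (v7). v7 = True.

True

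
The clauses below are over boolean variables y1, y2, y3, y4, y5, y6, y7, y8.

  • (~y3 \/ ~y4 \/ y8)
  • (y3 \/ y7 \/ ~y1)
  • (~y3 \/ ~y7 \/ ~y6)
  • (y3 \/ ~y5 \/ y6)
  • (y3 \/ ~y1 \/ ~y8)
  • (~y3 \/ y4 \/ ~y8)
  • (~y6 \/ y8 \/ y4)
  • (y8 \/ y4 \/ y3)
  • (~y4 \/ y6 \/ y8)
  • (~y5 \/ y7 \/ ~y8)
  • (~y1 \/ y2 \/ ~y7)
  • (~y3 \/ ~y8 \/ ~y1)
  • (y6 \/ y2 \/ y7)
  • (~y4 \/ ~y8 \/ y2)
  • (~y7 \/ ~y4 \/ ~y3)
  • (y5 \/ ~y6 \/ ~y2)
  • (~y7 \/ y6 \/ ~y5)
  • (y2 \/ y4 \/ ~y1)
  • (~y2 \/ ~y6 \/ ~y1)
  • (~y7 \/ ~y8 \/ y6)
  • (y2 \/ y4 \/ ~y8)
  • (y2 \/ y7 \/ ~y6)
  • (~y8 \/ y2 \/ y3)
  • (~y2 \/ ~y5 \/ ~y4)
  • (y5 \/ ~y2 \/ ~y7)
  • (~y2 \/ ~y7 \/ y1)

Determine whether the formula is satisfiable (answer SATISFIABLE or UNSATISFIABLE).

Try y1 = False.
For the remaining variables, y2 = True, y3 = False, y4 = False, y5 = False, y6 = False, y7 = False, y8 = True works.
So y1=False  y2=True  y3=False  y4=False  y5=False  y6=False  y7=False  y8=True is a satisfying assignment.

SATISFIABLE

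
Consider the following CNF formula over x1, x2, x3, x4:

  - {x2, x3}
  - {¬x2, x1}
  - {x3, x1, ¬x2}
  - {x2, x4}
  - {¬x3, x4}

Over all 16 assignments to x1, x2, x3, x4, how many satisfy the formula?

5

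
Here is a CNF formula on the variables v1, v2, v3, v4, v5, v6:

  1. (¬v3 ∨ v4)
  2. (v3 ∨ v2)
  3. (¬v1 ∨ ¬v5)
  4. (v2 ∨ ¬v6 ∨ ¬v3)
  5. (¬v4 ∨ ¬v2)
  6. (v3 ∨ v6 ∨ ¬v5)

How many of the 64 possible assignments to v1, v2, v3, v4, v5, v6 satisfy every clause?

Split on v3, then v2.
  v3=T, v2=T: a clause becomes empty — 0.
  v3=T, v2=F: remaining (v1,v4,v5,v6) ∈ {(F,T,F,F); (F,T,T,F); (T,T,F,F)} — 3.
  v3=F, v2=T: 5 of the 16 assignments to (v1,v4,v5,v6) work.
  v3=F, v2=F: a clause becomes empty — 0.
Total: 0 + 3 + 5 + 0 = 8.

8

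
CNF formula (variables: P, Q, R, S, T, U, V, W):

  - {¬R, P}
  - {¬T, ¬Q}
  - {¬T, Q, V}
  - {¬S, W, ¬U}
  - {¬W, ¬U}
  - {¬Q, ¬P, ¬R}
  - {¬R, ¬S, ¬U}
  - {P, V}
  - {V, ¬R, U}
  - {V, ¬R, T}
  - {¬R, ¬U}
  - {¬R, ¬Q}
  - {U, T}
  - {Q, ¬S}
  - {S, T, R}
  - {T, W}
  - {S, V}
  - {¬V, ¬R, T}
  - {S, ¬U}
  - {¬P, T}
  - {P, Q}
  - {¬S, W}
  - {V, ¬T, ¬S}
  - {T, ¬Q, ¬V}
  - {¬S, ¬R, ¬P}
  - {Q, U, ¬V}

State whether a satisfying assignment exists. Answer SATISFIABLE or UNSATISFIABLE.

UNSATISFIABLE

R = True:
  propagation gives P=True, Q=False, U=False, V=True; an empty clause results — contradiction.
R = False:
  T = True:
    propagation gives Q=False, V=True, S=False, U=False; an empty clause results — contradiction.
  T = False:
    propagation gives U=True, W=False; an empty clause results — contradiction.
Every branch closes, so no satisfying assignment exists.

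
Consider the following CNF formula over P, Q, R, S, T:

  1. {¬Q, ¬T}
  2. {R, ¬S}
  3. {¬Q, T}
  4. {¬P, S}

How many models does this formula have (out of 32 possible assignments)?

Split on Q, then S.
  Q=T, S=T: a clause becomes empty — 0.
  Q=T, S=F: a clause becomes empty — 0.
  Q=F, S=T: remaining (P,R,T) ∈ {(F,T,F); (F,T,T); (T,T,F); (T,T,T)} — 4.
  Q=F, S=F: remaining (P,R,T) ∈ {(F,F,F); (F,F,T); (F,T,F); (F,T,T)} — 4.
Total: 0 + 0 + 4 + 4 = 8.

8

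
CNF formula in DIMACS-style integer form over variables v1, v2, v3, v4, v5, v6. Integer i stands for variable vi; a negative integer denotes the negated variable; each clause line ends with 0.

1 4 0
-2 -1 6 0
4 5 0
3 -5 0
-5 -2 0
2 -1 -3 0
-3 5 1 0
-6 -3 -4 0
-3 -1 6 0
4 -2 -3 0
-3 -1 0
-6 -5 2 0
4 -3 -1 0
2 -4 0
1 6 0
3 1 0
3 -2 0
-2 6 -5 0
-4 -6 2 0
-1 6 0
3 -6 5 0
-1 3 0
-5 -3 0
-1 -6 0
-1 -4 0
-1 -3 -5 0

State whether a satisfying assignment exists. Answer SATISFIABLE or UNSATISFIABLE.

UNSATISFIABLE

v1 = True:
  propagation gives v3=False; an empty clause results — contradiction.
v1 = False:
  propagation gives v4=True, v2=True, v5=False, v3=False; an empty clause results — contradiction.
Every branch closes, so no satisfying assignment exists.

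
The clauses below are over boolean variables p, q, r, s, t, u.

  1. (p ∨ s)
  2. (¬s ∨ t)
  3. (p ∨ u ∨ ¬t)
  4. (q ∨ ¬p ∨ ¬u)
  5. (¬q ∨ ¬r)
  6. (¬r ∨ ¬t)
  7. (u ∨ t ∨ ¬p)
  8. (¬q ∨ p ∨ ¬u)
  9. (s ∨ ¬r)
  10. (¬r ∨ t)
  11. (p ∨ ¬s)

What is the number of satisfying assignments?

Satisfying assignments:
  p=1 q=0 r=0 s=0 t=1 u=0
  p=1 q=0 r=0 s=1 t=1 u=0
  p=1 q=1 r=0 s=0 t=0 u=1
  p=1 q=1 r=0 s=0 t=1 u=0
  p=1 q=1 r=0 s=0 t=1 u=1
  p=1 q=1 r=0 s=1 t=1 u=0
  p=1 q=1 r=0 s=1 t=1 u=1
That's 7 in total.

7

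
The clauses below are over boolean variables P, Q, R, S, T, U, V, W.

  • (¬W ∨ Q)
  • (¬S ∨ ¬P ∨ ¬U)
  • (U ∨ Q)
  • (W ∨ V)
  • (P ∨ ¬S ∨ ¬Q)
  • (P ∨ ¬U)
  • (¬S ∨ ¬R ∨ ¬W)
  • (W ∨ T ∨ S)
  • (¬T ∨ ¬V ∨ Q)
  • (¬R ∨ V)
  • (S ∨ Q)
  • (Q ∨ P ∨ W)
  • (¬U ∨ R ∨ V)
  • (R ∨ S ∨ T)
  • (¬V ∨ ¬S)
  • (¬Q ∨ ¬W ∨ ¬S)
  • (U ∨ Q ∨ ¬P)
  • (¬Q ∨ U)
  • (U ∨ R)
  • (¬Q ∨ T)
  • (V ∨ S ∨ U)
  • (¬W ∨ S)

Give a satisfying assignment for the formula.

P=T  Q=T  R=T  S=F  T=T  U=T  V=T  W=F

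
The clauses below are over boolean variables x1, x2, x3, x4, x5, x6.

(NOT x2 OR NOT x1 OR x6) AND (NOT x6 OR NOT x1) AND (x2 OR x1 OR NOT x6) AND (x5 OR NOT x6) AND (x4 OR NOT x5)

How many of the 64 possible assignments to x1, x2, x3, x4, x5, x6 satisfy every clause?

Case analysis on x6 and x1:
  x6=T, x1=T: a clause becomes empty — 0.
  x6=T, x1=F: remaining (x2,x3,x4,x5) ∈ {(T,F,T,T); (T,T,T,T)} — 2.
  x6=F, x1=T: x3 free; 3 ways for (x2,x4,x5) × 2^1 = 6.
  x6=F, x1=F: x2, x3 free; 3 ways for (x4,x5) × 2^2 = 12.
Total: 0 + 2 + 6 + 12 = 20.

20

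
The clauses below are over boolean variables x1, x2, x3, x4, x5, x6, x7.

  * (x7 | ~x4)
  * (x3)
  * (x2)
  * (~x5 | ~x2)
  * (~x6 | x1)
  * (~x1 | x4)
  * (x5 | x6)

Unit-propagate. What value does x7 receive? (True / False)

True

(x3) is a unit clause: x3 = True.
Unit clause (x2) sets x2 = True.
(~x2 | ~x5) with x2 = True leaves only ~x5, so x5 = False.
From (x6 | x5) and x5 = False: x6 = True.
In (x1 | ~x6), ~x6 is now false; x1 must hold, so x1 = True.
(~x1 | x4) with x1 = True leaves only x4, so x4 = True.
From (x7 | ~x4) and x4 = True: x7 = True.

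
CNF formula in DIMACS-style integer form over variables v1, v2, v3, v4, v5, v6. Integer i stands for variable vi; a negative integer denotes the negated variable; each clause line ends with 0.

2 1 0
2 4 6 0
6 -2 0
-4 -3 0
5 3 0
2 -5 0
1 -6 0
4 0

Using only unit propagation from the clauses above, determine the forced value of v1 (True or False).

True

(v4) stands alone — v4 = True.
(!v3 || !v4): since v4 = True, the clause reduces to (!v3). v3 = False.
(v5 || v3) with v3 = False leaves only v5, so v5 = True.
In (v2 || !v5), !v5 is now false; v2 must hold, so v2 = True.
(v6 || !v2) with v2 = True leaves only v6, so v6 = True.
From (v1 || !v6) and v6 = True: v1 = True.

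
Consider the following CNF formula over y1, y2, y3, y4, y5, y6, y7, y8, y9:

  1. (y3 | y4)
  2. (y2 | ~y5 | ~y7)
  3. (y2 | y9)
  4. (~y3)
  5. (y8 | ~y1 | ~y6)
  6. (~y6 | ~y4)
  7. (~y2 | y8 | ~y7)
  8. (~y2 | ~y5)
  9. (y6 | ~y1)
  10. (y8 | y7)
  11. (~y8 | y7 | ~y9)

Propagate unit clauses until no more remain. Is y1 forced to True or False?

False

(~y3) is a unit clause: y3 = False.
From (y3 | y4) and y3 = False: y4 = True.
(~y4 | ~y6) with y4 = True leaves only ~y6, so y6 = False.
(y6 | ~y1): since y6 = False, the clause reduces to (~y1). y1 = False.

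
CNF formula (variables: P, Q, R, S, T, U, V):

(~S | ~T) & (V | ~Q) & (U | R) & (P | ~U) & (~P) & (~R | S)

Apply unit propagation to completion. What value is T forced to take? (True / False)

False

Unit clause (~P) sets P = False.
(~U | P): since P = False, the clause reduces to (~U). U = False.
In (R | U), U is now false; R must hold, so R = True.
From (~R | S) and R = True: S = True.
In (~S | ~T), ~S is now false; ~T must hold, so T = False.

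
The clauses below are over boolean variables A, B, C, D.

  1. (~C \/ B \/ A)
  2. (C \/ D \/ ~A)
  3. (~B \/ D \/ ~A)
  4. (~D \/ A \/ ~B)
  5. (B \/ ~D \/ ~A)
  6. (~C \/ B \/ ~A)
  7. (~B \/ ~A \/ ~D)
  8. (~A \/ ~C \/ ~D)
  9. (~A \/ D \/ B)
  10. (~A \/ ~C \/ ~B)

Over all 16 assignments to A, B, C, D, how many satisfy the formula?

The models are:
  A=0 B=0 C=0 D=0
  A=0 B=0 C=0 D=1
  A=0 B=1 C=0 D=0
  A=0 B=1 C=1 D=0
That's 4 in total.

4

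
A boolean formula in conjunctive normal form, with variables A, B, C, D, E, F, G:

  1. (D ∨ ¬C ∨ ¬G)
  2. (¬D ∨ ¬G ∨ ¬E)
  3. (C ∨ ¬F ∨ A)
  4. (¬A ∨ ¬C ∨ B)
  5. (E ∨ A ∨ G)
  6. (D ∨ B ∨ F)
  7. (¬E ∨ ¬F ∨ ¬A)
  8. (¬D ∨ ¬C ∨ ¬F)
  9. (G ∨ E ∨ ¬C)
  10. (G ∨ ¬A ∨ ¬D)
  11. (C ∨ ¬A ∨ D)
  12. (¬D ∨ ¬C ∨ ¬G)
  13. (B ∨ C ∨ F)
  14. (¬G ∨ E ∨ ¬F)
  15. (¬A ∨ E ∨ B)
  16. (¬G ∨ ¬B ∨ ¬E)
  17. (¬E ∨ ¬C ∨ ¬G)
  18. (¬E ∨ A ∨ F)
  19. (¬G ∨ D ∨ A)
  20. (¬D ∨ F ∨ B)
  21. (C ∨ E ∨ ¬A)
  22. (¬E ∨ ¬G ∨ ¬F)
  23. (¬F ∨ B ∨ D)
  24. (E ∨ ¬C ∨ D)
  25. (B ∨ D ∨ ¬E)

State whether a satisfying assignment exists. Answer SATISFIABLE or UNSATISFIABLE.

Try A = False.
Set B = True and propagate.
For the remaining variables, C = True, D = False, E = True, F = True, G = False works.
So A=False, B=True, C=True, D=False, E=True, F=True, G=False is a satisfying assignment.

SATISFIABLE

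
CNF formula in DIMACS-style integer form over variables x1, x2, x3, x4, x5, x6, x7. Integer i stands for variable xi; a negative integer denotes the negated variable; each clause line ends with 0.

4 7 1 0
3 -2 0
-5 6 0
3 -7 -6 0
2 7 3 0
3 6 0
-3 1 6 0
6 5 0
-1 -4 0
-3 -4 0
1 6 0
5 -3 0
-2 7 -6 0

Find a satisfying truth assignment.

x1=True, x2=False, x3=True, x4=False, x5=True, x6=True, x7=False

Check each clause:
  1. (x1 | x4 | x7) — x1 is true.
  2. (~x2 | x3) — x3 is true.
  3. (x6 | ~x5) — x6 is true.
  4. (~x6 | x3 | ~x7) — ~x7 is true.
  5. (x3 | x7 | x2) — x3 is true.
  6. (x6 | x3) — x3 is true.
  7. (x1 | ~x3 | x6) — x1 is true.
  8. (x5 | x6) — x5 is true.
  9. (~x4 | ~x1) — ~x4 is true.
  10. (~x4 | ~x3) — ~x4 is true.
  11. (x6 | x1) — x1 is true.
  12. (~x3 | x5) — x5 is true.
  13. (x7 | ~x2 | ~x6) — ~x2 is true.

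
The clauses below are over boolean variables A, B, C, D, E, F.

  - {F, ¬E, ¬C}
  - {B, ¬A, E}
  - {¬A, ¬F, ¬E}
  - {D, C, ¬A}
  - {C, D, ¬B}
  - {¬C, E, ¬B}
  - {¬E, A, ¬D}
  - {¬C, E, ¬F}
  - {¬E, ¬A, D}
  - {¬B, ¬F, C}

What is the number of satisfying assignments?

14

Split on E, then C.
  E=1, C=1: remaining (A,B,D,F) ∈ {(0,0,0,1); (0,1,0,1)} — 2.
  E=1, C=0: remaining (A,B,D,F) ∈ {(0,0,0,0); (0,0,0,1); (1,0,1,0); (1,1,1,0)} — 4.
  E=0, C=1: remaining (A,B,D,F) ∈ {(0,0,0,0); (0,0,1,0)} — 2.
  E=0, C=0: 6 of the 16 assignments to (A,B,D,F) work.
Total: 2 + 4 + 2 + 6 = 14.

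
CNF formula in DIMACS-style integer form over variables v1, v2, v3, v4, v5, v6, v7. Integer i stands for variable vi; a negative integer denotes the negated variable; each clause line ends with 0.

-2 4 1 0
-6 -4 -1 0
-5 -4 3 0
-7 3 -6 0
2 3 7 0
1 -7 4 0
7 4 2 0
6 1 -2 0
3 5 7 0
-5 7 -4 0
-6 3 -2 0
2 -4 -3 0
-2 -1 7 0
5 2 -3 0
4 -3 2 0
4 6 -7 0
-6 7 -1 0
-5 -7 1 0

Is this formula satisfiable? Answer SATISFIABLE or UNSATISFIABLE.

SATISFIABLE

Set v1 = True and propagate.
Set v2 = True and propagate.
  then v7 is forced to True.
The remaining clauses are satisfied by v3 = True, v4 = False, v5 = True, v6 = True.
So v1=1, v2=1, v3=1, v4=0, v5=1, v6=1, v7=1 is a satisfying assignment.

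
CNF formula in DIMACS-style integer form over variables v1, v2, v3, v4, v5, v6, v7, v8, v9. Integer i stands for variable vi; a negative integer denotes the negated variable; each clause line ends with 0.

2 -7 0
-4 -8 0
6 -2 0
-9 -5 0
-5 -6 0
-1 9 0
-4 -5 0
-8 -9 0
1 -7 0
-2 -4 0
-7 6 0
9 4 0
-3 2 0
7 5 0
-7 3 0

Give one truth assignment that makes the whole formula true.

v8 occurs only negated in the remaining clauses — set v8 = False.
Branch on v1: take v1 = True.
  then v9 is forced to True.
  then v5 is forced to False.
  then v7 is forced to True.
  then v2 is forced to True.
  then v6 is forced to True.
  then v4 is forced to False.
  then v3 is forced to True.

v1 = True, v2 = True, v3 = True, v4 = False, v5 = False, v6 = True, v7 = True, v8 = False, v9 = True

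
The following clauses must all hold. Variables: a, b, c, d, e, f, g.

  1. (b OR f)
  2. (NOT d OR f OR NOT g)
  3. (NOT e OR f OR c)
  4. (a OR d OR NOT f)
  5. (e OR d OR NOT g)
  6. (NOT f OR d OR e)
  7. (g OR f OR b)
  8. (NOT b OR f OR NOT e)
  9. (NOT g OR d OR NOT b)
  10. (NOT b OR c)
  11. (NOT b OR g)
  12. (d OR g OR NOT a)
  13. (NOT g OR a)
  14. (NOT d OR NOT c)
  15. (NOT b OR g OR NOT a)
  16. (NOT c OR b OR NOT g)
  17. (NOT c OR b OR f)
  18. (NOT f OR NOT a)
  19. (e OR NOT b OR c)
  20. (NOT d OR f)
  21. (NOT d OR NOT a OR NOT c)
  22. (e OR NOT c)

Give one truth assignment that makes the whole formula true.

a=False  b=False  c=False  d=True  e=False  f=True  g=False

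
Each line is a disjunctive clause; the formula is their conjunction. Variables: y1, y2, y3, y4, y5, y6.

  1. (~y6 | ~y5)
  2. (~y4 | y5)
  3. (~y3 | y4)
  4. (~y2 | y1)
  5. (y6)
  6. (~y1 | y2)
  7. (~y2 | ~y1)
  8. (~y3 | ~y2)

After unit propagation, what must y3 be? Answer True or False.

(y6) is a unit clause: y6 = True.
(~y5 | ~y6) with y6 = True leaves only ~y5, so y5 = False.
From (y5 | ~y4) and y5 = False: y4 = False.
(y4 | ~y3) with y4 = False leaves only ~y3, so y3 = False.

False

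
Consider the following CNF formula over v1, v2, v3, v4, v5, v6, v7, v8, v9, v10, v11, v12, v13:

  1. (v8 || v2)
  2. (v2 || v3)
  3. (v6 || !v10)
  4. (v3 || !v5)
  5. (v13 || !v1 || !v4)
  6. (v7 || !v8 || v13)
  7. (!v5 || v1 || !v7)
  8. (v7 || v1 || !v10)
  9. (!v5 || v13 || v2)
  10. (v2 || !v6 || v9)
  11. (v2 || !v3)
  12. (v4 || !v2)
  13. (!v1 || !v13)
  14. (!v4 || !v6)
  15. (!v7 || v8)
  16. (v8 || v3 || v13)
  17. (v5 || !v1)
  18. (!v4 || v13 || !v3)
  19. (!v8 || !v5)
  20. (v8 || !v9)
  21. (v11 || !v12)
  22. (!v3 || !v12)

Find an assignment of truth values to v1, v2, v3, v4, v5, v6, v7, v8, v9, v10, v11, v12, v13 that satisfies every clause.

v1 = 0, v2 = 1, v3 = 0, v4 = 1, v5 = 0, v6 = 0, v7 = 0, v8 = 0, v9 = 0, v10 = 0, v11 = 0, v12 = 0, v13 = 1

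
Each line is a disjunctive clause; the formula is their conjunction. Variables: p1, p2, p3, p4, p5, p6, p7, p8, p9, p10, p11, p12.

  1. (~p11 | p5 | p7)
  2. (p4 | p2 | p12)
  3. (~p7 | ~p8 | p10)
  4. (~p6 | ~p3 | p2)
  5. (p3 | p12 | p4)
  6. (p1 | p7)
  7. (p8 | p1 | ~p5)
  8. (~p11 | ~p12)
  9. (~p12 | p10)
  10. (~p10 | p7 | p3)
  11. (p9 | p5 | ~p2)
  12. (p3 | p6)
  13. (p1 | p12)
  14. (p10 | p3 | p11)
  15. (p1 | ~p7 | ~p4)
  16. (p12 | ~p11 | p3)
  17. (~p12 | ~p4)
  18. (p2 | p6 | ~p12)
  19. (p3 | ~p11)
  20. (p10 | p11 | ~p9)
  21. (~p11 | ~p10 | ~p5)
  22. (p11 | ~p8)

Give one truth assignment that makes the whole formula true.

p1=True, p2=False, p3=True, p4=True, p5=False, p6=False, p7=False, p8=False, p9=False, p10=True, p11=False, p12=False

p1 occurs only positively in the remaining clauses — set p1 = True.
Set p2 = False and propagate.
Try p3 = True.
  then p6 is forced to False.
  then p12 is forced to False.
  then p4 is forced to True.
Set p5 = False and propagate.
The remaining clauses are satisfied by p7 = False, p8 = False, p9 = False, p10 = True, p11 = False.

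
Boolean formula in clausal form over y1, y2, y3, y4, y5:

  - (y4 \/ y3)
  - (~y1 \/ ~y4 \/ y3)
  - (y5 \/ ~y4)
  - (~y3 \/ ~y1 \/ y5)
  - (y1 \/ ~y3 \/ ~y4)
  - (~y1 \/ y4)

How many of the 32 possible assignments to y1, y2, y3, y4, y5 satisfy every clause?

Split on y4, then y1.
  y4=1, y1=1: remaining (y2,y3,y5) ∈ {(0,1,1); (1,1,1)} — 2.
  y4=1, y1=0: remaining (y2,y3,y5) ∈ {(0,0,1); (1,0,1)} — 2.
  y4=0, y1=1: a clause becomes empty — 0.
  y4=0, y1=0: remaining (y2,y3,y5) ∈ {(0,1,0); (0,1,1); (1,1,0); (1,1,1)} — 4.
Total: 2 + 2 + 0 + 4 = 8.

8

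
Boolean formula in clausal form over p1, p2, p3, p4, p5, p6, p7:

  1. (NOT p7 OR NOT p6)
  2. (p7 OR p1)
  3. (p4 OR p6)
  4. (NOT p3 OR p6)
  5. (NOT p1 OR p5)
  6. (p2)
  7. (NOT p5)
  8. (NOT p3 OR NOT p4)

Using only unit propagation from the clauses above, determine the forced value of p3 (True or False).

(p2) is a unit clause: p2 = True.
(NOT p5) is a unit clause: p5 = False.
From (NOT p1 OR p5) and p5 = False: p1 = False.
From (p7 OR p1) and p1 = False: p7 = True.
From (NOT p7 OR NOT p6) and p7 = True: p6 = False.
In (p6 OR p4), p6 is now false; p4 must hold, so p4 = True.
From (NOT p3 OR p6) and p6 = False: p3 = False.

False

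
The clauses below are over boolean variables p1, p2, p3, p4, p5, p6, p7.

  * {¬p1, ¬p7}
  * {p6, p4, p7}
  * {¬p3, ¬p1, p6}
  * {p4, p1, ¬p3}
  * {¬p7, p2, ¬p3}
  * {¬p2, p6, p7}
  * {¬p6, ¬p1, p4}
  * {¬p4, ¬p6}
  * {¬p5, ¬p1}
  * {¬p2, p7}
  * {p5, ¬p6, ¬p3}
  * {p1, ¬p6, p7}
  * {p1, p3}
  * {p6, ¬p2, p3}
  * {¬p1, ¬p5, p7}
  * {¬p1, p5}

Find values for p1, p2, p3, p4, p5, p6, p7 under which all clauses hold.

p1 = F, p2 = F, p3 = T, p4 = T, p5 = F, p6 = F, p7 = F

Check each clause:
  1. {¬p1, ¬p7} — ¬p7 is true.
  2. {p7, p6, p4} — p4 is true.
  3. {¬p1, ¬p3, p6} — ¬p1 is true.
  4. {¬p3, p4, p1} — p4 is true.
  5. {¬p3, ¬p7, p2} — ¬p7 is true.
  6. {p7, ¬p2, p6} — ¬p2 is true.
  7. {p4, ¬p6, ¬p1} — ¬p6 is true.
  8. {¬p6, ¬p4} — ¬p6 is true.
  9. {¬p1, ¬p5} — ¬p5 is true.
  10. {¬p2, p7} — ¬p2 is true.
  11. {¬p6, ¬p3, p5} — ¬p6 is true.
  12. {p1, p7, ¬p6} — ¬p6 is true.
  13. {p3, p1} — p3 is true.
  14. {p6, p3, ¬p2} — p3 is true.
  15. {¬p1, ¬p5, p7} — ¬p5 is true.
  16. {p5, ¬p1} — ¬p1 is true.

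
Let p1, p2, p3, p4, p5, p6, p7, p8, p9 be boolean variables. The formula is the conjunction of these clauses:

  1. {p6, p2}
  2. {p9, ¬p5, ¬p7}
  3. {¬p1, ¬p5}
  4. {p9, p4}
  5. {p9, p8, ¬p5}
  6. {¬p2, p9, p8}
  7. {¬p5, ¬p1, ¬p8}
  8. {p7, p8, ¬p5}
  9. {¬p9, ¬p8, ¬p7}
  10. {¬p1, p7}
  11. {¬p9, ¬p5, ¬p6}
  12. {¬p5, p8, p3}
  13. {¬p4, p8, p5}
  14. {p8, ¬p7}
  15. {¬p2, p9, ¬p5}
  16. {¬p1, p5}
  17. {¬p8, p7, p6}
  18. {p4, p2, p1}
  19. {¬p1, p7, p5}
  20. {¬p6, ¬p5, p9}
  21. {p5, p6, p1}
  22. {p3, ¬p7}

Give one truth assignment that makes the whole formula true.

p1=F, p2=T, p3=F, p4=F, p5=F, p6=T, p7=F, p8=T, p9=T

Try p1 = False.
Branch on p2: take p2 = True.
Try p3 = False.
  then p7 is forced to False.
For the remaining variables, p4 = False, p5 = False, p6 = True, p8 = True, p9 = True works.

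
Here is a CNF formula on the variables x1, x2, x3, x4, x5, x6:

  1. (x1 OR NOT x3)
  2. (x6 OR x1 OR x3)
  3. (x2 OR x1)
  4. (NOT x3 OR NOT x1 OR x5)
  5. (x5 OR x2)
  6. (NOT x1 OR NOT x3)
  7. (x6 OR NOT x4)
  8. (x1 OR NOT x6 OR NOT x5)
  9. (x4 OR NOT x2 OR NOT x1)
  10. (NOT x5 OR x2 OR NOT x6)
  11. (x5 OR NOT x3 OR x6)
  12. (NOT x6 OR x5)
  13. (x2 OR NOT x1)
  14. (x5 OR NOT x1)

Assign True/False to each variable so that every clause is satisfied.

x1=1  x2=1  x3=0  x4=1  x5=1  x6=1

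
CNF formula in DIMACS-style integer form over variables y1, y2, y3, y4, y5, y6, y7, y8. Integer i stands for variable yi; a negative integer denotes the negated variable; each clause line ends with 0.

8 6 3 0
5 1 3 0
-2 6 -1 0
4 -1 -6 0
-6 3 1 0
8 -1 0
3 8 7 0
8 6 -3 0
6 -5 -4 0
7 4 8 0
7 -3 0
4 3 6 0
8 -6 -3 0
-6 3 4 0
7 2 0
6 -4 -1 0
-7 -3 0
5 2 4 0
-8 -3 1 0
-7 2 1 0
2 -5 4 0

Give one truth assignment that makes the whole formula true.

Set y1 = True and propagate.
  then y8 is forced to True.
Try y2 = True.
  then y6 is forced to True.
  then y4 is forced to True.
For the remaining variables, y3 = False, y5 = True, y7 = False works.
Every clause has at least one true literal under this assignment.

y1=T, y2=T, y3=F, y4=T, y5=T, y6=T, y7=F, y8=T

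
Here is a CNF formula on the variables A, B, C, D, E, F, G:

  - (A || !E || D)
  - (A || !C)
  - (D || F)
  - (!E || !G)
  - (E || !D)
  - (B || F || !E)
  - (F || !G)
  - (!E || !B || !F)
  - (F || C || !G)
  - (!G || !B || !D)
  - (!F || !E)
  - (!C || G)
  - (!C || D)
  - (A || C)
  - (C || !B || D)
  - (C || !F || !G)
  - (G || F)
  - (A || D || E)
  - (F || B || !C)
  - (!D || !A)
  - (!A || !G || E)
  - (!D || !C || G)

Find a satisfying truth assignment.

Try A = True.
  then D is forced to False.
  then F is forced to True.
  then E is forced to False.
  then C is forced to False.
  then B is forced to False.
  then G is forced to False.
Every clause has at least one true literal under this assignment.

A = 1, B = 0, C = 0, D = 0, E = 0, F = 1, G = 0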